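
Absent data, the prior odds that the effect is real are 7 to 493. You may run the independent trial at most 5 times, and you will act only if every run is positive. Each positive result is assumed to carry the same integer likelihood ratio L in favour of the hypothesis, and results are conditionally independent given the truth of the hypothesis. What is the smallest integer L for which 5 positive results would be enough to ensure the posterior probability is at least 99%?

6

Prior odds = 7/493.
Target odds = 0.99/0.01 = 99.
Need L⁵ ≥ 99 ÷ (7/493) = 48807/7.
5⁵ = 3125 < 48807/7 ≤ 7776 = 6⁵, so L = 6.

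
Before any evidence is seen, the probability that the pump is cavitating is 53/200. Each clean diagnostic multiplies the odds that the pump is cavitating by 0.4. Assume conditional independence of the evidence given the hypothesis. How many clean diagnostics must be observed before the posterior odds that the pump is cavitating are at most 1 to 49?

4

Prior odds: 0.265 ÷ 0.735 = 53/147.
Likelihood ratio per clean diagnostic = 0.4.
Target odds = 1/49.
Require 0.4ⁿ ≤ 1/49 ÷ (53/147) = 3/53.
0.4³ = 0.064 is still above 3/53 but 0.4⁴ = 0.0256 is at or below it, so n = 4.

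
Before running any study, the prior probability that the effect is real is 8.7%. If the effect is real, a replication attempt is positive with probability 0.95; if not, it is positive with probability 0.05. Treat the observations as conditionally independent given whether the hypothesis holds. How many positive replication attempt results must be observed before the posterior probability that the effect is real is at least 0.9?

2

Prior odds: 0.087 ÷ 0.913 = 87/913.
Likelihood ratio of a positive = 0.95/0.05 = 19.
Target posterior odds = 0.9/0.1 = 9.
Need (87/913) × 19ⁿ ≥ 9, i.e. 19ⁿ ≥ 2739/29.
19¹ = 19 falls short of 2739/29 but 19² = 361 reaches it, so n = 2.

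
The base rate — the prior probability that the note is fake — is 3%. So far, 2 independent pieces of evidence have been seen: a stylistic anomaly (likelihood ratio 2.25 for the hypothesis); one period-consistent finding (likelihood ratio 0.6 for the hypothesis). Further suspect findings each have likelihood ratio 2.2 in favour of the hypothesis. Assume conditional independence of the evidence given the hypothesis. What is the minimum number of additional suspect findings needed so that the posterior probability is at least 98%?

Prior odds = 0.03/0.97 = 3/97.
Combined Bayes factor of the evidence already in hand = 2.25 × 0.6 = 1.35.
Odds after that evidence = (3/97) × 1.35 = 81/1940.
Target odds = 0.98/0.02 = 49.
Need 2.2ⁿ ≥ 49 ÷ (81/1940) = 95060/81.
2.2⁸ = 214358881/390625 falls short of 95060/81 but 2.2⁹ ≈1207.27 reaches it, so n = 9.

9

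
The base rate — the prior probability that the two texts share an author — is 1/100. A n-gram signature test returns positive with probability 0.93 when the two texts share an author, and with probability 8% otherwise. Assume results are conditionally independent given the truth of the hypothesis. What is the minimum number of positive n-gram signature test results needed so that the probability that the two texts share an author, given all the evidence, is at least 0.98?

Prior odds = 0.01/0.99 = 1/99.
Likelihood ratio of a positive result = 0.93/0.08 = 11.625.
Target odds: 0.98 ÷ 0.02 = 49.
Require 11.625ⁿ ≥ 49 ÷ (1/99) = 4851.
11.625³ = 804357/512 falls short of 4851 but 11.625⁴ = 74805201/4096 reaches it, so n = 4.

4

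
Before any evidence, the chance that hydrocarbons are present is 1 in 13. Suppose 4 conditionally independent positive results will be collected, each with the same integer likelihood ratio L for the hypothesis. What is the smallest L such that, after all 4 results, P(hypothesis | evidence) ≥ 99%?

Prior odds = (1/13)/(12/13) = 1/12.
Target odds = 0.99/0.01 = 99.
Need L⁴ ≥ 99 ÷ (1/12) = 1188.
5⁴ = 625 < 1188 ≤ 1296 = 6⁴, so L = 6.

6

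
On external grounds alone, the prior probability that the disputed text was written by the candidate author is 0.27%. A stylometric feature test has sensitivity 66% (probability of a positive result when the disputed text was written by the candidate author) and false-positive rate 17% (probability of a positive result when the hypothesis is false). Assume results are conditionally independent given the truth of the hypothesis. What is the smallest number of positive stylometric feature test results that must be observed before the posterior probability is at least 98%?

8

Prior odds = 0.0027/0.9973 = 27/9973.
Likelihood ratio of a positive result = 0.66/0.17 = 66/17.
Target posterior odds = 0.98/0.02 = 49.
Need (27/9973) × (66/17)ⁿ ≥ 49, i.e. (66/17)ⁿ ≥ 488677/27.
(66/17)⁷ ≈13294.3 falls short of 488677/27 but (66/17)⁸ ≈51613.1 reaches it, so n = 8.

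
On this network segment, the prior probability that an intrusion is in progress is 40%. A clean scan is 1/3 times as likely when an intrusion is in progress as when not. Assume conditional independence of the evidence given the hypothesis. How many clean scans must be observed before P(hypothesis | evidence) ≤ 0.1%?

6

Prior odds = 0.4/0.6 = 2/3.
Likelihood ratio per clean scan = 1/3.
Target posterior odds = 0.001/0.999 = 1/999.
Need (2/3) × (1/3)ⁿ ≤ 1/999, i.e. (1/3)ⁿ ≤ 1/666.
(1/3)⁵ = 1/243 is still above 1/666 but (1/3)⁶ = 1/729 is at or below it, so n = 6.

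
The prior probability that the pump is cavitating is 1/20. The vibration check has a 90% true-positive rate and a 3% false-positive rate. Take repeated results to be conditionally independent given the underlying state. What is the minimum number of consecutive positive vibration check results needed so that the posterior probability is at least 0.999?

3

Prior odds = 0.05/0.95 = 1/19.
Likelihood ratio of a positive result = 0.9/0.03 = 30.
Target odds: 0.999 ÷ 0.001 = 999.
Require 30ⁿ ≥ 999 ÷ (1/19) = 18981.
30² = 900 falls short of 18981 but 30³ = 27000 reaches it, so n = 3.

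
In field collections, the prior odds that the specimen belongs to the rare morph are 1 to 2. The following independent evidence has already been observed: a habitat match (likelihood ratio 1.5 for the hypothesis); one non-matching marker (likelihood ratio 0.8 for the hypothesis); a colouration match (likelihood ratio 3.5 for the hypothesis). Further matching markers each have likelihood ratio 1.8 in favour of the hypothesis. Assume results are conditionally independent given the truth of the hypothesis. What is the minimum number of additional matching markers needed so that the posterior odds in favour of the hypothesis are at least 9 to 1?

Prior odds = 0.5.
Combined Bayes factor of the evidence already in hand = 1.5 × 0.8 × 3.5 = 4.2.
Odds after that evidence = 0.5 × 4.2 = 2.1.
Target odds = 9.
Need 1.8ⁿ ≥ 9 ÷ 2.1 = 30/7.
1.8² = 3.24 falls short of 30/7 but 1.8³ = 5.832 reaches it, so n = 3.

3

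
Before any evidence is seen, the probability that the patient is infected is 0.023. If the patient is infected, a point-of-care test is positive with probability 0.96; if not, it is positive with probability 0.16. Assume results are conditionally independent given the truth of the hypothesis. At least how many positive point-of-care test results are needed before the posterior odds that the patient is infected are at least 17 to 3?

4

Prior odds = 0.023/0.977 = 23/977.
Likelihood ratio of a positive = 0.96/0.16 = 6.
Target odds = 17/3.
Need (23/977) × 6ⁿ ≥ 17/3, i.e. 6ⁿ ≥ 16609/69.
6³ = 216 falls short of 16609/69 but 6⁴ = 1296 reaches it, so n = 4.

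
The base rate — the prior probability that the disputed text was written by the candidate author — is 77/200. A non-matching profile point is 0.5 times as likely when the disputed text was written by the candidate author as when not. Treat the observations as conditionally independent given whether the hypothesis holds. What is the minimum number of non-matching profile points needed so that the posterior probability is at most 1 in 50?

Prior odds = 0.385/0.615 = 77/123.
Likelihood ratio per non-matching profile point = 0.5.
Target posterior odds = 0.02/0.98 = 1/49.
Require 0.5ⁿ ≤ 1/49 ÷ (77/123) = 123/3773.
0.5⁴ = 0.0625 is still above 123/3773 but 0.5⁵ = 0.03125 is at or below it, so n = 5.

5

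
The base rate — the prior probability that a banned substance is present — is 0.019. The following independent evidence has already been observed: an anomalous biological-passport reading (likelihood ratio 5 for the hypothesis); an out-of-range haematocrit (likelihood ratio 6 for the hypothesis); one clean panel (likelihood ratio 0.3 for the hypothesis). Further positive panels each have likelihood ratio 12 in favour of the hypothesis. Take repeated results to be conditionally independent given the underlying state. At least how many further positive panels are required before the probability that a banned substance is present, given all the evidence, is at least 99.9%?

Prior odds = 0.019/0.981 = 19/981.
Combined Bayes factor of the evidence already in hand = 5 × 6 × 0.3 = 9.
Odds after that evidence = (19/981) × 9 = 19/109.
Target odds = 0.999/0.001 = 999.
Need 12ⁿ ≥ 999 ÷ (19/109) = 108891/19.
12³ = 1728 falls short of 108891/19 but 12⁴ = 20736 reaches it, so n = 4.

4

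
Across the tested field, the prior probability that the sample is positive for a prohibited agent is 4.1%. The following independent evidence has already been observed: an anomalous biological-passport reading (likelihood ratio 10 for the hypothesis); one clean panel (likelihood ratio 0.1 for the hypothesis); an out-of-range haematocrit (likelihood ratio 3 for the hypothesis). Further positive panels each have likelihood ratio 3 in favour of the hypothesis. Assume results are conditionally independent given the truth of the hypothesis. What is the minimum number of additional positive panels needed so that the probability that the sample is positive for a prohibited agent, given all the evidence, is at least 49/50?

6

Prior odds = 0.041/0.959 = 41/959.
Combined Bayes factor of the evidence already in hand = 10 × 0.1 × 3 = 3.
Odds after that evidence = (41/959) × 3 = 123/959.
Target odds = 0.98/0.02 = 49.
Need 3ⁿ ≥ 49 ÷ (123/959) = 46991/123.
3⁵ = 243 falls short of 46991/123 but 3⁶ = 729 reaches it, so n = 6.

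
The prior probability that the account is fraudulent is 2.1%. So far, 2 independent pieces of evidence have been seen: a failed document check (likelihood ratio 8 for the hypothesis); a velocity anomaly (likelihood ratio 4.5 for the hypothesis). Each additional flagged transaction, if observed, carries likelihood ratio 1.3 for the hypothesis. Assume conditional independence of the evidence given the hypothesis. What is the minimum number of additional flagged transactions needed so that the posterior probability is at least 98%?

Prior odds = 0.021/0.979 = 21/979.
Combined Bayes factor of the evidence already in hand = 8 × 4.5 = 36.
Odds after that evidence = (21/979) × 36 = 756/979.
Target odds = 0.98/0.02 = 49.
Need 1.3ⁿ ≥ 49 ÷ (756/979) = 6853/108.
1.3¹⁵ ≈51.1859 falls short of 6853/108 but 1.3¹⁶ ≈66.5417 reaches it, so n = 16.

16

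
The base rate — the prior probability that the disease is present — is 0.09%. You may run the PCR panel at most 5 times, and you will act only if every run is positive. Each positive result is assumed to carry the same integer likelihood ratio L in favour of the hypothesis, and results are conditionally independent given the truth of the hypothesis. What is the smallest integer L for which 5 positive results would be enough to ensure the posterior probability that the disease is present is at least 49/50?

9

Prior odds = 0.0009/0.9991 = 9/9991.
Target odds = 0.98/0.02 = 49.
Need L⁵ ≥ 49 ÷ (9/9991) = 489559/9.
8⁵ = 32768 < 489559/9 ≤ 59049 = 9⁵, so L = 9.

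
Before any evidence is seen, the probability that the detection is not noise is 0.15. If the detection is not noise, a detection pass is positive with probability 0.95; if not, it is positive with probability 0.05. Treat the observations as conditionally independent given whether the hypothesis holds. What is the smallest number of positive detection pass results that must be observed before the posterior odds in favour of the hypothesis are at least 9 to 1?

Prior odds: 0.15 ÷ 0.85 = 3/17.
Likelihood ratio of a positive = 0.95/0.05 = 19.
Target odds = 9.
Require 19ⁿ ≥ 9 ÷ (3/17) = 51.
19¹ = 19 falls short of 51 but 19² = 361 reaches it, so n = 2.

2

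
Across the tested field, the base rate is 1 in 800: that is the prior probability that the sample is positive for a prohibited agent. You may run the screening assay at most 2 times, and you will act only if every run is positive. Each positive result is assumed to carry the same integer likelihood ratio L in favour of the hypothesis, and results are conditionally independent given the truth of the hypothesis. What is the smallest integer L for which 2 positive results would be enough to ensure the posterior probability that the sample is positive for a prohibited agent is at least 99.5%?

Prior odds = 0.00125/0.99875 = 1/799.
Target odds = 0.995/0.005 = 199.
Need L² ≥ 199 ÷ (1/799) = 159001.
398² = 158404 < 159001 ≤ 159201 = 399², so L = 399.

399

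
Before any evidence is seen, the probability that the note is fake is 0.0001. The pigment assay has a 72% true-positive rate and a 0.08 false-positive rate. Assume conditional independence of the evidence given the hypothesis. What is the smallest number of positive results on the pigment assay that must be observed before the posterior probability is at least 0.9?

Prior odds = 0.0001/0.9999 = 1/9999.
Likelihood ratio of a positive result = 0.72/0.08 = 9.
Target odds: 0.9 ÷ 0.1 = 9.
Need (1/9999) × 9ⁿ ≥ 9, i.e. 9ⁿ ≥ 89991.
9⁵ = 59049 falls short of 89991 but 9⁶ = 531441 reaches it, so n = 6.

6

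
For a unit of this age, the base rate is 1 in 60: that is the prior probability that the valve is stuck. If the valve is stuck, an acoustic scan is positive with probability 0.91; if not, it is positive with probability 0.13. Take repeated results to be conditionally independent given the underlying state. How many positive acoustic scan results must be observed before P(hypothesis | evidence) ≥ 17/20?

Prior odds = (1/60)/(59/60) = 1/59.
Likelihood ratio of a positive = 0.91/0.13 = 7.
Target posterior odds = 0.85/0.15 = 17/3.
Require 7ⁿ ≥ 17/3 ÷ (1/59) = 1003/3.
7² = 49 falls short of 1003/3 but 7³ = 343 reaches it, so n = 3.

3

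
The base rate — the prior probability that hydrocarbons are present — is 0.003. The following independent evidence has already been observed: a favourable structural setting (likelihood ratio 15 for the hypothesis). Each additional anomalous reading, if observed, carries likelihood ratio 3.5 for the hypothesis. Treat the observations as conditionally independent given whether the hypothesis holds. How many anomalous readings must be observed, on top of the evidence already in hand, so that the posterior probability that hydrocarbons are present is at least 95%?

Prior odds = 0.003/0.997 = 3/997.
Bayes factor of the evidence already in hand = 15.
Odds after that evidence = (3/997) × 15 = 45/997.
Target odds = 0.95/0.05 = 19.
Need 3.5ⁿ ≥ 19 ÷ (45/997) = 18943/45.
3.5⁴ = 150.0625 falls short of 18943/45 but 3.5⁵ = 525.21875 reaches it, so n = 5.

5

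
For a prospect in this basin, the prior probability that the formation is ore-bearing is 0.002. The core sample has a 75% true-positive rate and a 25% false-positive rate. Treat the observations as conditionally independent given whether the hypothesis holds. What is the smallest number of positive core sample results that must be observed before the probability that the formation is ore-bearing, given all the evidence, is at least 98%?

10

Prior odds: 0.002 ÷ 0.998 = 1/499.
Likelihood ratio of a positive result = 0.75/0.25 = 3.
Target odds: 0.98 ÷ 0.02 = 49.
Require 3ⁿ ≥ 49 ÷ (1/499) = 24451.
3⁹ = 19683 falls short of 24451 but 3¹⁰ = 59049 reaches it, so n = 10.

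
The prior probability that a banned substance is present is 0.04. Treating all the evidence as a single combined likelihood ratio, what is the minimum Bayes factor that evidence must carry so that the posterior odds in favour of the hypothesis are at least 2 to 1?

Prior odds = 0.04/0.96 = 1/24.
Target odds = 2.
Required Bayes factor = 2 ÷ (1/24) = 48.

48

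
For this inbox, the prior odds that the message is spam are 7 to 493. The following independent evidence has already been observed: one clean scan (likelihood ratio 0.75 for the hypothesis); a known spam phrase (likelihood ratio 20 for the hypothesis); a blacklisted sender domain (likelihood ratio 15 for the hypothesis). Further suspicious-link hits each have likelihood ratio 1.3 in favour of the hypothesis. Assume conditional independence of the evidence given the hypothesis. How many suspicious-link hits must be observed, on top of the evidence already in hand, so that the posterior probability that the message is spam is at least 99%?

Prior odds = 7/493.
Combined Bayes factor of the evidence already in hand = 0.75 × 20 × 15 = 225.
Odds after that evidence = (7/493) × 225 = 1575/493.
Target odds = 0.99/0.01 = 99.
Need 1.3ⁿ ≥ 99 ÷ (1575/493) = 5423/175.
1.3¹³ ≈30.2875 falls short of 5423/175 but 1.3¹⁴ ≈39.3738 reaches it, so n = 14.

14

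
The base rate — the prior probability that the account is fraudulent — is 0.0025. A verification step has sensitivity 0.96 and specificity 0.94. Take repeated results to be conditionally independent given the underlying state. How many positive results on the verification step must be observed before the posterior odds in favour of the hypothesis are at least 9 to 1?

3

Prior odds: 0.0025 ÷ 0.9975 = 1/399.
False-positive rate = 1 − 0.94 = 0.06; likelihood ratio of a positive = 0.96/0.06 = 16.
Target odds = 9.
Need (1/399) × 16ⁿ ≥ 9, i.e. 16ⁿ ≥ 3591.
16² = 256 falls short of 3591 but 16³ = 4096 reaches it, so n = 3.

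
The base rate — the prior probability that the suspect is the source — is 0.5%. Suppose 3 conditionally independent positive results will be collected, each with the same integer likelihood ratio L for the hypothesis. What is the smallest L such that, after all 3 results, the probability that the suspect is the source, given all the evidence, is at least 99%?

Prior odds = 0.005/0.995 = 1/199.
Target odds = 0.99/0.01 = 99.
Need L³ ≥ 99 ÷ (1/199) = 19701.
27³ = 19683 < 19701 ≤ 21952 = 28³, so L = 28.

28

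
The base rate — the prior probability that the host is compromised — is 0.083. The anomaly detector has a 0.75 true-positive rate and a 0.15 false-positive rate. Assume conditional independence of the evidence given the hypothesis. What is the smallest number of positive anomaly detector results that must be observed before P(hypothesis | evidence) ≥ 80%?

3

Prior odds: 0.083 ÷ 0.917 = 83/917.
Likelihood ratio of a positive result = 0.75/0.15 = 5.
Target posterior odds = 0.8/0.2 = 4.
Require 5ⁿ ≥ 4 ÷ (83/917) = 3668/83.
5² = 25 falls short of 3668/83 but 5³ = 125 reaches it, so n = 3.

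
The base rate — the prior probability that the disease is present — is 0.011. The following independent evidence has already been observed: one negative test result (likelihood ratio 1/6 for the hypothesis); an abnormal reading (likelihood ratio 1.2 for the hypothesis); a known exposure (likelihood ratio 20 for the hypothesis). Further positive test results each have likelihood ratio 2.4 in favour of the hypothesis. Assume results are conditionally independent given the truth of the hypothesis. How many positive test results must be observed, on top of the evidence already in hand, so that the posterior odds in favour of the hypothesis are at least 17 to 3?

6

Prior odds = 0.011/0.989 = 11/989.
Combined Bayes factor of the evidence already in hand = (1/6) × 1.2 × 20 = 4.
Odds after that evidence = (11/989) × 4 = 44/989.
Target odds = 17/3.
Need 2.4ⁿ ≥ 17/3 ÷ (44/989) = 16813/132.
2.4⁵ = 79.62624 falls short of 16813/132 but 2.4⁶ = 2985984/15625 reaches it, so n = 6.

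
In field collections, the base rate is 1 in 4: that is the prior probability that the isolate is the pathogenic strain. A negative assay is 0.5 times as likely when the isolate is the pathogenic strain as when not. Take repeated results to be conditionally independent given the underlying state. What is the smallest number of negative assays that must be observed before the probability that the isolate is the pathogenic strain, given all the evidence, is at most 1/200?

7

Prior odds = 0.25/0.75 = 1/3.
Likelihood ratio per negative assay = 0.5.
Target odds: 0.005 ÷ 0.995 = 1/199.
Need (1/3) × 0.5ⁿ ≤ 1/199, i.e. 0.5ⁿ ≤ 3/199.
0.5⁶ = 0.015625 is still above 3/199 but 0.5⁷ = 0.0078125 is at or below it, so n = 7.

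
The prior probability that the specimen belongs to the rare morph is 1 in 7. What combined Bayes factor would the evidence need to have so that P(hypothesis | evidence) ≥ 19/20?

Prior odds = (1/7)/(6/7) = 1/6.
Target odds = 0.95/0.05 = 19.
Required Bayes factor = 19 ÷ (1/6) = 114.

114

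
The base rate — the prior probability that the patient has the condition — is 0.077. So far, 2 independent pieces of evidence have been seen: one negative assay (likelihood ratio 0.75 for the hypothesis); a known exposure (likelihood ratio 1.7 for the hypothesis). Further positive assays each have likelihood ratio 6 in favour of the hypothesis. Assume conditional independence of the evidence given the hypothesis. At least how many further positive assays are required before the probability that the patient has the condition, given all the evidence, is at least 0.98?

4

Prior odds = 0.077/0.923 = 77/923.
Combined Bayes factor of the evidence already in hand = 0.75 × 1.7 = 1.275.
Odds after that evidence = (77/923) × 1.275 = 3927/36920.
Target odds = 0.98/0.02 = 49.
Need 6ⁿ ≥ 49 ÷ (3927/36920) = 258440/561.
6³ = 216 falls short of 258440/561 but 6⁴ = 1296 reaches it, so n = 4.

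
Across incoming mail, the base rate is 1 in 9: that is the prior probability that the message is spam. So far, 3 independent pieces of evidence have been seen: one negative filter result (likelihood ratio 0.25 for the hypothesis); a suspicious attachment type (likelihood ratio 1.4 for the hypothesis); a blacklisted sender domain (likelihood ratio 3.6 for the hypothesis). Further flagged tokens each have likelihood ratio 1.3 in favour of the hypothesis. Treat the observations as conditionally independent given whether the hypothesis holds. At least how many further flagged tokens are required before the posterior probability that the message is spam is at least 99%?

25

Prior odds = (1/9)/(8/9) = 0.125.
Combined Bayes factor of the evidence already in hand = 0.25 × 1.4 × 3.6 = 1.26.
Odds after that evidence = 0.125 × 1.26 = 0.1575.
Target odds = 0.99/0.01 = 99.
Need 1.3ⁿ ≥ 99 ÷ 0.1575 = 4400/7.
1.3²⁴ ≈542.801 falls short of 4400/7 but 1.3²⁵ ≈705.641 reaches it, so n = 25.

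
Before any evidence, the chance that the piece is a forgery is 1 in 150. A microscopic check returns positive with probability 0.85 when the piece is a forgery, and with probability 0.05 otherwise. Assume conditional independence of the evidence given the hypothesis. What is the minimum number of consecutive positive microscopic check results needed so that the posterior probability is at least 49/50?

4

Prior odds: (1/150) ÷ (149/150) = 1/149.
Likelihood ratio of a positive result = 0.85/0.05 = 17.
Target odds: 0.98 ÷ 0.02 = 49.
Need (1/149) × 17ⁿ ≥ 49, i.e. 17ⁿ ≥ 7301.
17³ = 4913 falls short of 7301 but 17⁴ = 83521 reaches it, so n = 4.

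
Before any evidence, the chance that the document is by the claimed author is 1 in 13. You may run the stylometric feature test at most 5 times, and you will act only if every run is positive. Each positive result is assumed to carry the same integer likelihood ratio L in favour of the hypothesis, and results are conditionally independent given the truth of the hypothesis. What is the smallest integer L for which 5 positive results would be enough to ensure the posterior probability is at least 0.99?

5

Prior odds = (1/13)/(12/13) = 1/12.
Target odds = 0.99/0.01 = 99.
Need L⁵ ≥ 99 ÷ (1/12) = 1188.
4⁵ = 1024 < 1188 ≤ 3125 = 5⁵, so L = 5.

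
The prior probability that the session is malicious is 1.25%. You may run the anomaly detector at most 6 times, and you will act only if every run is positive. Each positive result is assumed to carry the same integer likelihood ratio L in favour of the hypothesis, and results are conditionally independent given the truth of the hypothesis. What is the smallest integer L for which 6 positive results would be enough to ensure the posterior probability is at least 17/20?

3

Prior odds = 0.0125/0.9875 = 1/79.
Target odds = 0.85/0.15 = 17/3.
Need L⁶ ≥ 17/3 ÷ (1/79) = 1343/3.
2⁶ = 64 < 1343/3 ≤ 729 = 3⁶, so L = 3.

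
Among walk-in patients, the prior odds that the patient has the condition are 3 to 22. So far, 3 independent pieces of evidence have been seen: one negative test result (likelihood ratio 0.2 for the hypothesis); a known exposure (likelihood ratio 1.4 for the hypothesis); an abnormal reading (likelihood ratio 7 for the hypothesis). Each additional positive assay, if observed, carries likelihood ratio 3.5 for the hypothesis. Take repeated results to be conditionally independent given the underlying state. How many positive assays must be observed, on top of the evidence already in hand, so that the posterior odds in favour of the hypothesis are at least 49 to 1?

5

Prior odds = 3/22.
Combined Bayes factor of the evidence already in hand = 0.2 × 1.4 × 7 = 1.96.
Odds after that evidence = (3/22) × 1.96 = 147/550.
Target odds = 49.
Need 3.5ⁿ ≥ 49 ÷ (147/550) = 550/3.
3.5⁴ = 150.0625 falls short of 550/3 but 3.5⁵ = 525.21875 reaches it, so n = 5.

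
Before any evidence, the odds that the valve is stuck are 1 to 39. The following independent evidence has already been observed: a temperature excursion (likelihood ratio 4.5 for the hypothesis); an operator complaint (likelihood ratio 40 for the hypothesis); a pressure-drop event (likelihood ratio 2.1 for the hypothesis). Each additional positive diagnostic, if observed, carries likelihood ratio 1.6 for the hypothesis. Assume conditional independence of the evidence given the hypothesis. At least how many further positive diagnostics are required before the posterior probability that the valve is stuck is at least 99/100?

5

Prior odds = 1/39.
Combined Bayes factor of the evidence already in hand = 4.5 × 40 × 2.1 = 378.
Odds after that evidence = (1/39) × 378 = 126/13.
Target odds = 0.99/0.01 = 99.
Need 1.6ⁿ ≥ 99 ÷ (126/13) = 143/14.
1.6⁴ = 6.5536 falls short of 143/14 but 1.6⁵ = 10.48576 reaches it, so n = 5.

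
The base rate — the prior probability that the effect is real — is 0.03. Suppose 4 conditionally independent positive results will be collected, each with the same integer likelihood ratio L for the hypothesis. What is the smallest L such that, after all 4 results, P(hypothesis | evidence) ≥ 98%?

Prior odds = 0.03/0.97 = 3/97.
Target odds = 0.98/0.02 = 49.
Need L⁴ ≥ 49 ÷ (3/97) = 4753/3.
6⁴ = 1296 < 4753/3 ≤ 2401 = 7⁴, so L = 7.

7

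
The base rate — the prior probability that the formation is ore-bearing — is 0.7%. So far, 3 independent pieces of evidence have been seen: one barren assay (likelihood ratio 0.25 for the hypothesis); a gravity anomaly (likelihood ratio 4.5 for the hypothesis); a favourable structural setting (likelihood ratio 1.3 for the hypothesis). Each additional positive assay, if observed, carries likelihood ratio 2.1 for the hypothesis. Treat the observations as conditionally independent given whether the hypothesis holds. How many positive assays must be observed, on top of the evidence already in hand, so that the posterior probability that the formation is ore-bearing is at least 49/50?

Prior odds = 0.007/0.993 = 7/993.
Combined Bayes factor of the evidence already in hand = 0.25 × 4.5 × 1.3 = 1.4625.
Odds after that evidence = (7/993) × 1.4625 = 273/26480.
Target odds = 0.98/0.02 = 49.
Need 2.1ⁿ ≥ 49 ÷ (273/26480) = 185360/39.
2.1¹¹ ≈3502.78 falls short of 185360/39 but 2.1¹² ≈7355.83 reaches it, so n = 12.

12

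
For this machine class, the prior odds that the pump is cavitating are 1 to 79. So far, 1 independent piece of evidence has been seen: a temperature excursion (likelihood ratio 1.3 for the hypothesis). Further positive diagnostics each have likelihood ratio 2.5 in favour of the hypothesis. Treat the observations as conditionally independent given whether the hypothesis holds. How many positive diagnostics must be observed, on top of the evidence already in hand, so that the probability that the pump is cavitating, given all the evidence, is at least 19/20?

8

Prior odds = 1/79.
Bayes factor of the evidence already in hand = 1.3.
Odds after that evidence = (1/79) × 1.3 = 13/790.
Target odds = 0.95/0.05 = 19.
Need 2.5ⁿ ≥ 19 ÷ (13/790) = 15010/13.
2.5⁷ = 610.3515625 falls short of 15010/13 but 2.5⁸ = 390625/256 reaches it, so n = 8.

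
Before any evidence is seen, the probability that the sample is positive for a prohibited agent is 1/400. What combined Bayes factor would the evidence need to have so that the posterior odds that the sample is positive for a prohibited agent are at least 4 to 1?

Prior odds = 0.0025/0.9975 = 1/399.
Target odds = 4.
Required Bayes factor = 4 ÷ (1/399) = 1596.

1596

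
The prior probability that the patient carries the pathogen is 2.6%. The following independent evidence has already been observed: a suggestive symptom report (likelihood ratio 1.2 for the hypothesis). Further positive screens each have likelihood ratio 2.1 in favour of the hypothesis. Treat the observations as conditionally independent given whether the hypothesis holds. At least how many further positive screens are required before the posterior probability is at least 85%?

Prior odds = 0.026/0.974 = 13/487.
Bayes factor of the evidence already in hand = 1.2.
Odds after that evidence = (13/487) × 1.2 = 78/2435.
Target odds = 0.85/0.15 = 17/3.
Need 2.1ⁿ ≥ 17/3 ÷ (78/2435) = 41395/234.
2.1⁶ = 85766121/1000000 falls short of 41395/234 but 2.1⁷ ≈180.109 reaches it, so n = 7.

7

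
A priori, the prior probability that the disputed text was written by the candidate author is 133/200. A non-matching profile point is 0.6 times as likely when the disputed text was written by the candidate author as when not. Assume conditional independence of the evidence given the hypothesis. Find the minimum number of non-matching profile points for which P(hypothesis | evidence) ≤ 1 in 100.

11

Prior odds: 0.665 ÷ 0.335 = 133/67.
Likelihood ratio per non-matching profile point = 0.6.
Target posterior odds = 0.01/0.99 = 1/99.
Need (133/67) × 0.6ⁿ ≤ 1/99, i.e. 0.6ⁿ ≤ 67/13167.
0.6¹⁰ = 59049/9765625 is still above 67/13167 but 0.6¹¹ = 177147/48828125 is at or below it, so n = 11.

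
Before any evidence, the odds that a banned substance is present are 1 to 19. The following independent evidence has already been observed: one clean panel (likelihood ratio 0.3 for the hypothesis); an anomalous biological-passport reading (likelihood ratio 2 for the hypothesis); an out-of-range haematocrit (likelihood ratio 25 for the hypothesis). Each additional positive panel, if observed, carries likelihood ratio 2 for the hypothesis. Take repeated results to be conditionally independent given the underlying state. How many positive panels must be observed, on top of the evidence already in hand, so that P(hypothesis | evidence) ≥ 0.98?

Prior odds = 1/19.
Combined Bayes factor of the evidence already in hand = 0.3 × 2 × 25 = 15.
Odds after that evidence = (1/19) × 15 = 15/19.
Target odds = 0.98/0.02 = 49.
Need 2ⁿ ≥ 49 ÷ (15/19) = 931/15.
2⁵ = 32 falls short of 931/15 but 2⁶ = 64 reaches it, so n = 6.

6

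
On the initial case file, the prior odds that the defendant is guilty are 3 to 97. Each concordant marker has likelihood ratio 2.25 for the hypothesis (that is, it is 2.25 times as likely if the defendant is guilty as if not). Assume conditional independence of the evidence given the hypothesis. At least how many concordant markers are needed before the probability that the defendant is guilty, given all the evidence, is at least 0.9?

7

Prior odds = 3/97.
Likelihood ratio per concordant marker = 2.25.
Target posterior odds = 0.9/0.1 = 9.
Require 2.25ⁿ ≥ 9 ÷ (3/97) = 291.
2.25⁶ = 531441/4096 falls short of 291 but 2.25⁷ = 4782969/16384 reaches it, so n = 7.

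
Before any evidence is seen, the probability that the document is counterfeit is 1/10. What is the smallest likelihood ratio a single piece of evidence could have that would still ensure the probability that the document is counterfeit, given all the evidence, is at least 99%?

Prior odds = 0.1/0.9 = 1/9.
Target odds = 0.99/0.01 = 99.
Required Bayes factor = 99 ÷ (1/9) = 891.

891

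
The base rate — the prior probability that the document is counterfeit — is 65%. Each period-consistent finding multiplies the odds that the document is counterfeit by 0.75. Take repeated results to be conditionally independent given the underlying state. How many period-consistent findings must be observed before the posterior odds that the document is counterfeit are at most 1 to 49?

Prior odds = 0.65/0.35 = 13/7.
Likelihood ratio per period-consistent finding = 0.75.
Target odds = 1/49.
Need (13/7) × 0.75ⁿ ≤ 1/49, i.e. 0.75ⁿ ≤ 1/91.
0.75¹⁵ ≈0.0133635 is still above 1/91 but 0.75¹⁶ ≈0.0100226 is at or below it, so n = 16.

16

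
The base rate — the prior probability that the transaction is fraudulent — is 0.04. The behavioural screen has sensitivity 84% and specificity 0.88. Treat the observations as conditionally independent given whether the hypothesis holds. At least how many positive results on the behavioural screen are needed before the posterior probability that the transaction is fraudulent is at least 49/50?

Prior odds = 0.04/0.96 = 1/24.
False-positive rate = 1 − 0.88 = 0.12; likelihood ratio of a positive = 0.84/0.12 = 7.
Target posterior odds = 0.98/0.02 = 49.
Need (1/24) × 7ⁿ ≥ 49, i.e. 7ⁿ ≥ 1176.
7³ = 343 falls short of 1176 but 7⁴ = 2401 reaches it, so n = 4.

4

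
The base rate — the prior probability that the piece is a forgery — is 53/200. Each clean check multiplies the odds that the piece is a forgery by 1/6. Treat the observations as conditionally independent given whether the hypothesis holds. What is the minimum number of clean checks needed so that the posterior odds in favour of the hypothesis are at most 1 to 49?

2

Prior odds: 0.265 ÷ 0.735 = 53/147.
Likelihood ratio per clean check = 1/6.
Target odds = 1/49.
Require (1/6)ⁿ ≤ 1/49 ÷ (53/147) = 3/53.
(1/6)¹ = 1/6 is still above 3/53 but (1/6)² = 1/36 is at or below it, so n = 2.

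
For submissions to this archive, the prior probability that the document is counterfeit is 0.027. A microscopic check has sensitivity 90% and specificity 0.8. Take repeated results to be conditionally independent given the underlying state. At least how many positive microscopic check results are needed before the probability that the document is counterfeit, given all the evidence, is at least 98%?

5

Prior odds: 0.027 ÷ 0.973 = 27/973.
False-positive rate = 1 − 0.8 = 0.2; likelihood ratio of a positive = 0.9/0.2 = 4.5.
Target posterior odds = 0.98/0.02 = 49.
Need (27/973) × 4.5ⁿ ≥ 49, i.e. 4.5ⁿ ≥ 47677/27.
4.5⁴ = 410.0625 falls short of 47677/27 but 4.5⁵ = 1845.28125 reaches it, so n = 5.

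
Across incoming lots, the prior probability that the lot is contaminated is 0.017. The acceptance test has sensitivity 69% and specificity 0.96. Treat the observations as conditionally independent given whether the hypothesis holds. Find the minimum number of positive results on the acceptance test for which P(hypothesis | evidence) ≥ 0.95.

Prior odds: 0.017 ÷ 0.983 = 17/983.
False-positive rate = 1 − 0.96 = 0.04; likelihood ratio of a positive = 0.69/0.04 = 17.25.
Target posterior odds = 0.95/0.05 = 19.
Need (17/983) × 17.25ⁿ ≥ 19, i.e. 17.25ⁿ ≥ 18677/17.
17.25² = 297.5625 falls short of 18677/17 but 17.25³ = 5132.953125 reaches it, so n = 3.

3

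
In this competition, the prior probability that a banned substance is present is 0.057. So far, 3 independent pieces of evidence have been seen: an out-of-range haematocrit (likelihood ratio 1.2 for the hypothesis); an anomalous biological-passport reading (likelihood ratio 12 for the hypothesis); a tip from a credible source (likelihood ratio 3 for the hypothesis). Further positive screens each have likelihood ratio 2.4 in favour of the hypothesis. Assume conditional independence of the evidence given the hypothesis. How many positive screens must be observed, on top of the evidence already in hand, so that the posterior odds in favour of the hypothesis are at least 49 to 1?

4

Prior odds = 0.057/0.943 = 57/943.
Combined Bayes factor of the evidence already in hand = 1.2 × 12 × 3 = 43.2.
Odds after that evidence = (57/943) × 43.2 = 12312/4715.
Target odds = 49.
Need 2.4ⁿ ≥ 49 ÷ (12312/4715) = 231035/12312.
2.4³ = 13.824 falls short of 231035/12312 but 2.4⁴ = 33.1776 reaches it, so n = 4.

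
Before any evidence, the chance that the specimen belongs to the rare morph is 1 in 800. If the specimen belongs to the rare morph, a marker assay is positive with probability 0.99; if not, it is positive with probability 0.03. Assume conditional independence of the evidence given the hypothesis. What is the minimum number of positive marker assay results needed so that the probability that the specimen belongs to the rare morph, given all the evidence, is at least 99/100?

Prior odds = 0.00125/0.99875 = 1/799.
Likelihood ratio of a positive = 0.99/0.03 = 33.
Target posterior odds = 0.99/0.01 = 99.
Require 33ⁿ ≥ 99 ÷ (1/799) = 79101.
33³ = 35937 falls short of 79101 but 33⁴ = 1185921 reaches it, so n = 4.

4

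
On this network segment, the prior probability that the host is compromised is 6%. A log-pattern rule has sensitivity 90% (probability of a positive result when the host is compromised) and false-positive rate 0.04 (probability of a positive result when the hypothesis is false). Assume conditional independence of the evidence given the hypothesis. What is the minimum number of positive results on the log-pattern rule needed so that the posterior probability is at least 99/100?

3

Prior odds: 0.06 ÷ 0.94 = 3/47.
Likelihood ratio of a positive result = 0.9/0.04 = 22.5.
Target odds: 0.99 ÷ 0.01 = 99.
Require 22.5ⁿ ≥ 99 ÷ (3/47) = 1551.
22.5² = 506.25 falls short of 1551 but 22.5³ = 11390.625 reaches it, so n = 3.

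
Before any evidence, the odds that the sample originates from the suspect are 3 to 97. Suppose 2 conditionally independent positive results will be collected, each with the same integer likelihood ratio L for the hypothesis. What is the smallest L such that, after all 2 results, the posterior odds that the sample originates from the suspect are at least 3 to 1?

Prior odds = 3/97.
Target odds = 3.
Need L² ≥ 3 ÷ (3/97) = 97.
9² = 81 < 97 ≤ 100 = 10², so L = 10.

10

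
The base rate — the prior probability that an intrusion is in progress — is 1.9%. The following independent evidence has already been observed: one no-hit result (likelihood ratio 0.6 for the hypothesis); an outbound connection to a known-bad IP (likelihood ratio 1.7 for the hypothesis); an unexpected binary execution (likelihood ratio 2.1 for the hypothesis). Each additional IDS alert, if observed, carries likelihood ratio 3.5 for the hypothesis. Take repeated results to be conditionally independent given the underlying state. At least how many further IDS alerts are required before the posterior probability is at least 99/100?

Prior odds = 0.019/0.981 = 19/981.
Combined Bayes factor of the evidence already in hand = 0.6 × 1.7 × 2.1 = 2.142.
Odds after that evidence = (19/981) × 2.142 = 2261/54500.
Target odds = 0.99/0.01 = 99.
Need 3.5ⁿ ≥ 99 ÷ (2261/54500) = 5395500/2261.
3.5⁶ = 1838.265625 falls short of 5395500/2261 but 3.5⁷ = 823543/128 reaches it, so n = 7.

7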